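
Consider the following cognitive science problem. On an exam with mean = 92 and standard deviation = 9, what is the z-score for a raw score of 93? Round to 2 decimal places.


z = (X - mu) / sigma
= (93 - 92) / 9
= 1 / 9
= 0.11


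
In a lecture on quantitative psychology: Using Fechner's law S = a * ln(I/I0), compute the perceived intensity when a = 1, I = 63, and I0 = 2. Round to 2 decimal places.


S = 1 * ln(63/2)
I/I0 = 31.5
ln(31.5) = 3.45
S = 1 * 3.45
= 3.45


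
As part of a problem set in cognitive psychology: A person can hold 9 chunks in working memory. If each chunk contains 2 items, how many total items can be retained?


Total items = chunks * items_per_chunk
= 9 * 2
= 18


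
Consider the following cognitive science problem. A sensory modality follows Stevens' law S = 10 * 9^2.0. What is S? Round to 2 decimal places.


S = 10 * 9^2.0
9^2.0 = 81.0
S = 10 * 81.0
= 810.00


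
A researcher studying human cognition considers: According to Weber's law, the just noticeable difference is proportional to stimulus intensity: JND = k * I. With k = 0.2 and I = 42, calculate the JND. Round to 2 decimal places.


JND = k * I
JND = 0.2 * 42
= 8.40


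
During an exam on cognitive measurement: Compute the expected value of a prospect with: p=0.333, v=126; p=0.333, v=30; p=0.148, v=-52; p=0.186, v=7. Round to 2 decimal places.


EU = sum(p_i * v_i)
0.333 * 126 = 41.958
0.333 * 30 = 9.99
0.148 * -52 = -7.696
0.186 * 7 = 1.302
EU = 41.958 + 9.99 + -7.696 + 1.302
= 45.55


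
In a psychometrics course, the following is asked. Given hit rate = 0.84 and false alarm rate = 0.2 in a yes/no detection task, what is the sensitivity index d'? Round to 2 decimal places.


d' = z(HR) - z(FAR)
z(0.84) = 0.9945
z(0.2) = -0.8416
d' = 0.9945 - -0.8416
= 1.84


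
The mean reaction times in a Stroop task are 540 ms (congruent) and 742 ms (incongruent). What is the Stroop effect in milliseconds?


Stroop effect = RT(incongruent) - RT(congruent)
= 742 - 540
= 202 ms


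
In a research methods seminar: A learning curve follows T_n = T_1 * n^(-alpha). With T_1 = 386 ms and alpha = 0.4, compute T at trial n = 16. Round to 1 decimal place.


T_n = 386 * 16^(-0.4)
16^(-0.4) = 0.329877
T_n = 386 * 0.329877
= 127.3 ms


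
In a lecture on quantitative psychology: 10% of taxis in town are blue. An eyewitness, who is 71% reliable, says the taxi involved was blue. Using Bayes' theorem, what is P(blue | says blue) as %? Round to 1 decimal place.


P(blue | says blue) = P(says blue | blue)*P(blue) / [P(says blue | blue)*P(blue) + P(says blue | not blue)*P(not blue)]
Numerator = 0.71 * 0.1 = 0.071
False identification = 0.29 * 0.9 = 0.261
P = 0.071 / (0.071 + 0.261)
= 0.071 / 0.332
As percentage = 21.4


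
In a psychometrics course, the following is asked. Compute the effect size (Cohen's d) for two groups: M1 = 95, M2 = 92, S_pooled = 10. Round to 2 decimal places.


Cohen's d = (M1 - M2) / S_pooled
= (95 - 92) / 10
= 3 / 10
= 0.30


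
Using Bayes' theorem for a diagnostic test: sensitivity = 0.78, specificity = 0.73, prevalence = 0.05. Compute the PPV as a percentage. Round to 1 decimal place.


PPV = (sens * prev) / (sens * prev + (1-spec) * (1-prev))
Numerator = 0.78 * 0.05 = 0.039
P(positive and no disease) = (1 - spec) * (1 - prev) = (1 - 0.73) * (1 - 0.05) = 0.2565
Denominator = 0.039 + 0.2565 = 0.2955
PPV = 0.039 / 0.2955 = 0.13198
As percentage = 13.2


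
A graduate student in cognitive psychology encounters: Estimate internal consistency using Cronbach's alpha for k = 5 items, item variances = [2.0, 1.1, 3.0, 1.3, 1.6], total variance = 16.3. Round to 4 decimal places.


alpha = (k/(k-1)) * (1 - sum(s_i^2)/s_total^2)
sum(item variances) = 9.0
k/(k-1) = 5/4 = 1.25
1 - 9.0/16.3 = 1 - 0.552147 = 0.447853
alpha = 1.25 * 0.447853
= 0.5598


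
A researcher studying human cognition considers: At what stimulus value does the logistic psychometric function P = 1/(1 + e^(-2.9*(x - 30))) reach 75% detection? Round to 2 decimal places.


At P = 0.75: 0.75 = 1/(1 + e^(-k*(x-x0)))
Solving: e^(-k*(x-x0)) = 1/3
x = x0 + ln(3)/k
ln(3) = 1.0986
x = 30 + 1.0986/2.9
= 30 + 0.3788
= 30.38


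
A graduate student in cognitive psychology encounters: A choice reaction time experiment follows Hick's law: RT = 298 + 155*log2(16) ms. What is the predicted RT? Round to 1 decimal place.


RT = 298 + 155 * log2(16)
log2(16) = 4.0
RT = 298 + 155 * 4.0
= 298 + 620.0
= 918.0 ms


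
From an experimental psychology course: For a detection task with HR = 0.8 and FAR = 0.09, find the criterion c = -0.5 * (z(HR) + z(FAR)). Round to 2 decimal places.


c = -0.5 * (z(HR) + z(FAR))
z(0.8) = 0.8416
z(0.09) = -1.3408
c = -0.5 * (0.8416 + -1.3408)
= -0.5 * -0.4992
= 0.25


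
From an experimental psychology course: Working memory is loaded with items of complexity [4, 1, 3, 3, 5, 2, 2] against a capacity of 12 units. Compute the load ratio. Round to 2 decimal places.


Total complexity = 4 + 1 + 3 + 3 + 5 + 2 + 2 = 20
Load = total / capacity = 20 / 12
= 1.67


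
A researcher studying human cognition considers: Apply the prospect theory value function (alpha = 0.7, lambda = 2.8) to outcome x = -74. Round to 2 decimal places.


Since x = -74 < 0, use v(x) = -lambda*(-x)^alpha
(-x) = 74
74^0.7 = 20.3452
v(-74) = -2.8 * 20.3452
= -56.97


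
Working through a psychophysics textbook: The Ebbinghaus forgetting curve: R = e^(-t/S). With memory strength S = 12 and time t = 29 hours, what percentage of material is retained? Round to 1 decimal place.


R = e^(-t/S)
-t/S = -29/12 = -2.416667
R = e^(-2.416667) = 0.089218
Percentage = 0.089218 * 100
= 8.9


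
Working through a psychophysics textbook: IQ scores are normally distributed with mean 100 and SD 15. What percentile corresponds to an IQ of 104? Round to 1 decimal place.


z = (IQ - mean) / SD
z = (104 - 100) / 15 = 0.2667
Percentile = Phi(0.2667) * 100
Phi(0.2667) = 0.60515
= 60.5


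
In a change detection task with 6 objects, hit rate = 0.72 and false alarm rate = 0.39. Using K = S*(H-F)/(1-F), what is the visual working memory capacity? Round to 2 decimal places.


K = S * (H - F) / (1 - F)
H - F = 0.33
1 - F = 0.61
K = 6 * 0.33 / 0.61
= 3.25


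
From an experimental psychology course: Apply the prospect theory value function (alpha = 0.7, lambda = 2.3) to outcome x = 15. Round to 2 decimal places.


Since x = 15 >= 0, use v(x) = x^0.7
15^0.7 = 6.6568
v(15) = 6.66


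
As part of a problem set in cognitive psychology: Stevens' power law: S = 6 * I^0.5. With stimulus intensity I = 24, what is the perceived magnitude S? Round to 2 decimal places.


S = 6 * 24^0.5
24^0.5 = 4.899
S = 6 * 4.899
= 29.39


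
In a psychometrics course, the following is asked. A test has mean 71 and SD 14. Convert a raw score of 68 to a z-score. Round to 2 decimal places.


z = (X - mu) / sigma
= (68 - 71) / 14
= -3 / 14
= -0.21


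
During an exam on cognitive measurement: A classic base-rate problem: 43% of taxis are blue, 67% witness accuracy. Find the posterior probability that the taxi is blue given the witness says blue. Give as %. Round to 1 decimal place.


P(blue | says blue) = P(says blue | blue)*P(blue) / [P(says blue | blue)*P(blue) + P(says blue | not blue)*P(not blue)]
Numerator = 0.67 * 0.43 = 0.2881
False identification = 0.33 * 0.57 = 0.1881
P = 0.2881 / (0.2881 + 0.1881)
= 0.2881 / 0.4762
As percentage = 60.5


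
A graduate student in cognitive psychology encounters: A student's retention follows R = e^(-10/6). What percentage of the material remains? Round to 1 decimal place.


R = e^(-t/S)
-t/S = -10/6 = -1.666667
R = e^(-1.666667) = 0.188876
Percentage = 0.188876 * 100
= 18.9


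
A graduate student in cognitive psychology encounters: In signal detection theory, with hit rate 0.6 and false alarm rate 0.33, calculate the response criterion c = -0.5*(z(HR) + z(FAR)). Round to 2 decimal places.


c = -0.5 * (z(HR) + z(FAR))
z(0.6) = 0.2533
z(0.33) = -0.4399
c = -0.5 * (0.2533 + -0.4399)
= -0.5 * -0.1866
= 0.09


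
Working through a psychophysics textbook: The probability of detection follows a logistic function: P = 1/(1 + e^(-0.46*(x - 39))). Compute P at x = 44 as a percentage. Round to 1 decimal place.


P(x) = 1/(1 + e^(-0.46*(44 - 39)))
Exponent = -0.46 * 5 = -2.3
e^(-2.3) = 0.100259
P = 1/(1 + 0.100259) = 0.908877
Percentage = 90.9


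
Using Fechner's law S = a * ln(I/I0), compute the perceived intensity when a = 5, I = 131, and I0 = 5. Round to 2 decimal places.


S = 5 * ln(131/5)
I/I0 = 26.2
ln(26.2) = 3.2658
S = 5 * 3.2658
= 16.33


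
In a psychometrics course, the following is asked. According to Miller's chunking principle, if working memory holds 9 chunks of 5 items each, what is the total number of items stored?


Total items = chunks * items_per_chunk
= 9 * 5
= 45


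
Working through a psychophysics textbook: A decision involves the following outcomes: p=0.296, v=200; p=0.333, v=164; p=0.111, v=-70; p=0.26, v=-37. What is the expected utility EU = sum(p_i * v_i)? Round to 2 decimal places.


EU = sum(p_i * v_i)
0.296 * 200 = 59.2
0.333 * 164 = 54.612
0.111 * -70 = -7.77
0.26 * -37 = -9.62
EU = 59.2 + 54.612 + -7.77 + -9.62
= 96.42


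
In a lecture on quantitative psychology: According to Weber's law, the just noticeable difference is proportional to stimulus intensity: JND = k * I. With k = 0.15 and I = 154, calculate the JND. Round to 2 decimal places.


JND = k * I
JND = 0.15 * 154
= 23.10


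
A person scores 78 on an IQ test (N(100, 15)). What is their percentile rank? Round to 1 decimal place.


z = (IQ - mean) / SD
z = (78 - 100) / 15 = -1.4667
Percentile = Phi(-1.4667) * 100
Phi(-1.4667) = 0.071229
= 7.1


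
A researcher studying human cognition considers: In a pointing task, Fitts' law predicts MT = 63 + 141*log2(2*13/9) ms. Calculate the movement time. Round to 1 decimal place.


MT = 63 + 141 * log2(2*13/9)
2D/W = 2.888889
log2(2.888889) = 1.5305
MT = 63 + 141 * 1.5305
= 278.8 ms


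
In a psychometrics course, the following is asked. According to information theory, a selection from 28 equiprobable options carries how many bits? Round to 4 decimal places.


H = log2(n)
H = log2(28)
= 4.8074


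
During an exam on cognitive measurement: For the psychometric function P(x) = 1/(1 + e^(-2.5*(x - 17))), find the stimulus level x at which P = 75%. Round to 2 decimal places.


At P = 0.75: 0.75 = 1/(1 + e^(-k*(x-x0)))
Solving: e^(-k*(x-x0)) = 1/3
x = x0 + ln(3)/k
ln(3) = 1.0986
x = 17 + 1.0986/2.5
= 17 + 0.4394
= 17.44


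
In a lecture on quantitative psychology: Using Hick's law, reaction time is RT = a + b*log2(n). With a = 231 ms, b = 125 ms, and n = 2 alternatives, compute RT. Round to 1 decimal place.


RT = 231 + 125 * log2(2)
log2(2) = 1.0
RT = 231 + 125 * 1.0
= 231 + 125.0
= 356.0 ms


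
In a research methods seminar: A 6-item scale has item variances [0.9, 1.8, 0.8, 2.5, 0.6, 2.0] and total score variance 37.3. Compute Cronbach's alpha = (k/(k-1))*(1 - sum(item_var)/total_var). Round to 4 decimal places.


alpha = (k/(k-1)) * (1 - sum(s_i^2)/s_total^2)
sum(item variances) = 8.6
k/(k-1) = 6/5 = 1.2
1 - 8.6/37.3 = 1 - 0.230563 = 0.769437
alpha = 1.2 * 0.769437
= 0.9233


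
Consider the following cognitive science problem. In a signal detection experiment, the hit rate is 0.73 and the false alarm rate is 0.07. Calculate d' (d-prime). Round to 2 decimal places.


d' = z(HR) - z(FAR)
z(0.73) = 0.6128
z(0.07) = -1.4758
d' = 0.6128 - -1.4758
= 2.09


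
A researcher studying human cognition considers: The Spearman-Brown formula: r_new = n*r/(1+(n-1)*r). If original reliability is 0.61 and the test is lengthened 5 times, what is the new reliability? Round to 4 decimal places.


r_new = n*r / (1 + (n-1)*r)
Numerator = 5 * 0.61 = 3.05
Denominator = 1 + 4 * 0.61 = 3.44
r_new = 3.05 / 3.44
= 0.8866


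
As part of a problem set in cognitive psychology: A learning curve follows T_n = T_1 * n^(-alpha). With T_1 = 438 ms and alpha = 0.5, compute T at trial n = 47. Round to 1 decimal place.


T_n = 438 * 47^(-0.5)
47^(-0.5) = 0.145865
T_n = 438 * 0.145865
= 63.9 ms


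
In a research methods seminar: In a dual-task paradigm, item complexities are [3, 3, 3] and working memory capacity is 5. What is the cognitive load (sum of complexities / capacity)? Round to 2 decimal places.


Total complexity = 3 + 3 + 3 = 9
Load = total / capacity = 9 / 5
= 1.80


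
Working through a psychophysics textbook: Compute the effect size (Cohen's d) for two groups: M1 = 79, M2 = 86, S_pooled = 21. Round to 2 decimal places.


Cohen's d = (M1 - M2) / S_pooled
= (79 - 86) / 21
= -7 / 21
= -0.33


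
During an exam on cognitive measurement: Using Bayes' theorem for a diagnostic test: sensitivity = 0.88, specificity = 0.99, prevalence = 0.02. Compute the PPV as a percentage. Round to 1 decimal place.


PPV = (sens * prev) / (sens * prev + (1-spec) * (1-prev))
Numerator = 0.88 * 0.02 = 0.0176
P(positive and no disease) = (1 - spec) * (1 - prev) = (1 - 0.99) * (1 - 0.02) = 0.0098
Denominator = 0.0176 + 0.0098 = 0.0274
PPV = 0.0176 / 0.0274 = 0.642336
As percentage = 64.2


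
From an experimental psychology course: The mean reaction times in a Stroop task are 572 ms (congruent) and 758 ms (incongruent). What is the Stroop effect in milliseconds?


Stroop effect = RT(incongruent) - RT(congruent)
= 758 - 572
= 186 ms


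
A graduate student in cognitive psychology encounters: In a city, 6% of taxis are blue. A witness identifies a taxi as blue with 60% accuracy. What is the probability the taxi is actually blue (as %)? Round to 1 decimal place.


P(blue | says blue) = P(says blue | blue)*P(blue) / [P(says blue | blue)*P(blue) + P(says blue | not blue)*P(not blue)]
Numerator = 0.6 * 0.06 = 0.036
False identification = 0.4 * 0.94 = 0.376
P = 0.036 / (0.036 + 0.376)
= 0.036 / 0.412
As percentage = 8.7


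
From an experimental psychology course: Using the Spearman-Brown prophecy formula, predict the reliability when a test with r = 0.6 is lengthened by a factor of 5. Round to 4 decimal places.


r_new = n*r / (1 + (n-1)*r)
Numerator = 5 * 0.6 = 3.0
Denominator = 1 + 4 * 0.6 = 3.4
r_new = 3.0 / 3.4
= 0.8824


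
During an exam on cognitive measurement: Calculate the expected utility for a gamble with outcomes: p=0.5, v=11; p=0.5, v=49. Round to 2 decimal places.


EU = sum(p_i * v_i)
0.5 * 11 = 5.5
0.5 * 49 = 24.5
EU = 5.5 + 24.5
= 30.00


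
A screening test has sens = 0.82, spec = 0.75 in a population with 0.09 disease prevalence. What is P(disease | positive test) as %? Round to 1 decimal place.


PPV = (sens * prev) / (sens * prev + (1-spec) * (1-prev))
Numerator = 0.82 * 0.09 = 0.0738
P(positive and no disease) = (1 - spec) * (1 - prev) = (1 - 0.75) * (1 - 0.09) = 0.2275
Denominator = 0.0738 + 0.2275 = 0.3013
PPV = 0.0738 / 0.3013 = 0.244939
As percentage = 24.5


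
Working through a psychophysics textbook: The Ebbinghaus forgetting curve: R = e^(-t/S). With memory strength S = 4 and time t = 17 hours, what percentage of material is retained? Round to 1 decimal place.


R = e^(-t/S)
-t/S = -17/4 = -4.25
R = e^(-4.25) = 0.014264
Percentage = 0.014264 * 100
= 1.4


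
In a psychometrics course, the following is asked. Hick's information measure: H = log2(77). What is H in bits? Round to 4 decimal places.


H = log2(n)
H = log2(77)
= 6.2668


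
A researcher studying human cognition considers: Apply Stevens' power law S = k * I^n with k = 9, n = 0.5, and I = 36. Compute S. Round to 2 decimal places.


S = 9 * 36^0.5
36^0.5 = 6.0
S = 9 * 6.0
= 54.00


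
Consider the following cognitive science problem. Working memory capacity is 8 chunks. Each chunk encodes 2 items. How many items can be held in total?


Total items = chunks * items_per_chunk
= 8 * 2
= 16


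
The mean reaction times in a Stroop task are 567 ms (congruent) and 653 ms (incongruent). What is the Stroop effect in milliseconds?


Stroop effect = RT(incongruent) - RT(congruent)
= 653 - 567
= 86 ms


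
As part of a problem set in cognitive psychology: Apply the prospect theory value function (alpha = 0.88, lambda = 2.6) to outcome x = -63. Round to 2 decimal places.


Since x = -63 < 0, use v(x) = -lambda*(-x)^alpha
(-x) = 63
63^0.88 = 38.3195
v(-63) = -2.6 * 38.3195
= -99.63


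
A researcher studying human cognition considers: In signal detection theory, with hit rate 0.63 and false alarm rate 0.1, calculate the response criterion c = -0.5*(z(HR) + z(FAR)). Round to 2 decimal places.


c = -0.5 * (z(HR) + z(FAR))
z(0.63) = 0.3319
z(0.1) = -1.2816
c = -0.5 * (0.3319 + -1.2816)
= -0.5 * -0.9497
= 0.47


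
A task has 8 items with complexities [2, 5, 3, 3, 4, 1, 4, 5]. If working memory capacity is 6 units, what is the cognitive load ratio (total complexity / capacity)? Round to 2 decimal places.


Total complexity = 2 + 5 + 3 + 3 + 4 + 1 + 4 + 5 = 27
Load = total / capacity = 27 / 6
= 4.50


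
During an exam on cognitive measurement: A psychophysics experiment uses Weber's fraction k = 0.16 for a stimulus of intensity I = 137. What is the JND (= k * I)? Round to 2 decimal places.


JND = k * I
JND = 0.16 * 137
= 21.92


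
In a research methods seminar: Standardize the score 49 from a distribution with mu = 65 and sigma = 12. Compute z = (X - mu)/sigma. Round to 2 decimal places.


z = (X - mu) / sigma
= (49 - 65) / 12
= -16 / 12
= -1.33


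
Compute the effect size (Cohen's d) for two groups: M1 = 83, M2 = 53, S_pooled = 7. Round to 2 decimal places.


Cohen's d = (M1 - M2) / S_pooled
= (83 - 53) / 7
= 30 / 7
= 4.29


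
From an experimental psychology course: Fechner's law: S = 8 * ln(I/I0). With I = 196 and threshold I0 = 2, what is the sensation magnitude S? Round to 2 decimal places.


S = 8 * ln(196/2)
I/I0 = 98.0
ln(98.0) = 4.585
S = 8 * 4.585
= 36.68


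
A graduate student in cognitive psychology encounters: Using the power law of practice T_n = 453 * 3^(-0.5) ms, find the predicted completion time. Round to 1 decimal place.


T_n = 453 * 3^(-0.5)
3^(-0.5) = 0.57735
T_n = 453 * 0.57735
= 261.5 ms


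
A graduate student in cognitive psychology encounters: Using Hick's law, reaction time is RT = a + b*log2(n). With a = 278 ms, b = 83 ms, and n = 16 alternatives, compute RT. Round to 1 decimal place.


RT = 278 + 83 * log2(16)
log2(16) = 4.0
RT = 278 + 83 * 4.0
= 278 + 332.0
= 610.0 ms


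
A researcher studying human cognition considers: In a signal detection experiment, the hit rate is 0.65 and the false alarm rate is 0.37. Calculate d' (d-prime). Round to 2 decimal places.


d' = z(HR) - z(FAR)
z(0.65) = 0.3853
z(0.37) = -0.3319
d' = 0.3853 - -0.3319
= 0.72


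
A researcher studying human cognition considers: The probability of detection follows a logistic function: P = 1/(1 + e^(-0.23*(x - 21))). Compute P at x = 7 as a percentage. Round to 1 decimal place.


P(x) = 1/(1 + e^(-0.23*(7 - 21)))
Exponent = -0.23 * -14 = 3.22
e^(3.22) = 25.02812
P = 1/(1 + 25.02812) = 0.03842
Percentage = 3.8


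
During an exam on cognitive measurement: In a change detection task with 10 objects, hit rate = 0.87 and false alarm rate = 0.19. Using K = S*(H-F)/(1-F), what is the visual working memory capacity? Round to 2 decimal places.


K = S * (H - F) / (1 - F)
H - F = 0.68
1 - F = 0.81
K = 10 * 0.68 / 0.81
= 8.40


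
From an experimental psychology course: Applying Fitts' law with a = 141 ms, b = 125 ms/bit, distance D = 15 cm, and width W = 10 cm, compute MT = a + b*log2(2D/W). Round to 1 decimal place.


MT = 141 + 125 * log2(2*15/10)
2D/W = 3.0
log2(3.0) = 1.585
MT = 141 + 125 * 1.585
= 339.1 ms


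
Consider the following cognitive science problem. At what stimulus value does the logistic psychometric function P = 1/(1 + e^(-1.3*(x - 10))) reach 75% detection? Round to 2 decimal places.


At P = 0.75: 0.75 = 1/(1 + e^(-k*(x-x0)))
Solving: e^(-k*(x-x0)) = 1/3
x = x0 + ln(3)/k
ln(3) = 1.0986
x = 10 + 1.0986/1.3
= 10 + 0.8451
= 10.85


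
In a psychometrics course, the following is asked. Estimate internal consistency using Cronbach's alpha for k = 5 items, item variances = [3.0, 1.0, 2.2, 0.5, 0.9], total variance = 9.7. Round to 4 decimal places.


alpha = (k/(k-1)) * (1 - sum(s_i^2)/s_total^2)
sum(item variances) = 7.6
k/(k-1) = 5/4 = 1.25
1 - 7.6/9.7 = 1 - 0.783505 = 0.216495
alpha = 1.25 * 0.216495
= 0.2706


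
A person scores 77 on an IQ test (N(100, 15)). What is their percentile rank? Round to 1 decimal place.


z = (IQ - mean) / SD
z = (77 - 100) / 15 = -1.5333
Percentile = Phi(-1.5333) * 100
Phi(-1.5333) = 0.062601
= 6.3


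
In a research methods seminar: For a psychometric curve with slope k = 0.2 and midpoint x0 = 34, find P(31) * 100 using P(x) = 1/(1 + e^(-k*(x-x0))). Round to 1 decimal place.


P(x) = 1/(1 + e^(-0.2*(31 - 34)))
Exponent = -0.2 * -3 = 0.6
e^(0.6) = 1.822119
P = 1/(1 + 1.822119) = 0.354344
Percentage = 35.4


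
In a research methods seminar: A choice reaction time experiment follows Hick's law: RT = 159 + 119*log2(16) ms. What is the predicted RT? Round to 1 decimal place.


RT = 159 + 119 * log2(16)
log2(16) = 4.0
RT = 159 + 119 * 4.0
= 159 + 476.0
= 635.0 ms


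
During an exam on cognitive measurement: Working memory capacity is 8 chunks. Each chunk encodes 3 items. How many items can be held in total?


Total items = chunks * items_per_chunk
= 8 * 3
= 24


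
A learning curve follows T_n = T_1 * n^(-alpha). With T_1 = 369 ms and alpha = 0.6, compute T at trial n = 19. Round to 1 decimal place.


T_n = 369 * 19^(-0.6)
19^(-0.6) = 0.170902
T_n = 369 * 0.170902
= 63.1 ms


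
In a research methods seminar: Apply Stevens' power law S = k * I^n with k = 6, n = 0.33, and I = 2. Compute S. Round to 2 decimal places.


S = 6 * 2^0.33
2^0.33 = 1.257
S = 6 * 1.257
= 7.54


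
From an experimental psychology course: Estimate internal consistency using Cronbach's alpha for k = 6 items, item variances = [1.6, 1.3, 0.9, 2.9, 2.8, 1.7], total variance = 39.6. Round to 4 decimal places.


alpha = (k/(k-1)) * (1 - sum(s_i^2)/s_total^2)
sum(item variances) = 11.2
k/(k-1) = 6/5 = 1.2
1 - 11.2/39.6 = 1 - 0.282828 = 0.717172
alpha = 1.2 * 0.717172
= 0.8606


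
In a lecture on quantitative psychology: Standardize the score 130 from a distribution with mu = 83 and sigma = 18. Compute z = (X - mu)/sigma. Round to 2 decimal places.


z = (X - mu) / sigma
= (130 - 83) / 18
= 47 / 18
= 2.61


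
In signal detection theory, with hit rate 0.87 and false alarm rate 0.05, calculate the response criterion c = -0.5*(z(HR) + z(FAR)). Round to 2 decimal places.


c = -0.5 * (z(HR) + z(FAR))
z(0.87) = 1.1264
z(0.05) = -1.6449
c = -0.5 * (1.1264 + -1.6449)
= -0.5 * -0.5185
= 0.26


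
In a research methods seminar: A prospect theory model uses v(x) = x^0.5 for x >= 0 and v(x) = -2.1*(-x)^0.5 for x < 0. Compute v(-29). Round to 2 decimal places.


Since x = -29 < 0, use v(x) = -lambda*(-x)^alpha
(-x) = 29
29^0.5 = 5.3852
v(-29) = -2.1 * 5.3852
= -11.31


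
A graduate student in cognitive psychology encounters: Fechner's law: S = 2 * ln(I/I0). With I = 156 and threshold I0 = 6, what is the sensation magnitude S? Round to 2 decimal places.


S = 2 * ln(156/6)
I/I0 = 26.0
ln(26.0) = 3.2581
S = 2 * 3.2581
= 6.52


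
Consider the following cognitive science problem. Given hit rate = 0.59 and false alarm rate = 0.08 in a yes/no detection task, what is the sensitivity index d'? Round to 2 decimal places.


d' = z(HR) - z(FAR)
z(0.59) = 0.2275
z(0.08) = -1.4051
d' = 0.2275 - -1.4051
= 1.63


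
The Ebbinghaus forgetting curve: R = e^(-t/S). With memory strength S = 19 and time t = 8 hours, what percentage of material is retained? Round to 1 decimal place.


R = e^(-t/S)
-t/S = -8/19 = -0.421053
R = e^(-0.421053) = 0.656355
Percentage = 0.656355 * 100
= 65.6


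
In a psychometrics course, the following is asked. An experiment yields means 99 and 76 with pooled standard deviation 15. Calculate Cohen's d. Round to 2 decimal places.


Cohen's d = (M1 - M2) / S_pooled
= (99 - 76) / 15
= 23 / 15
= 1.53


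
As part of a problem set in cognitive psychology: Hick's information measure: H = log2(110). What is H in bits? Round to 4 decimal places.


H = log2(n)
H = log2(110)
= 6.7814


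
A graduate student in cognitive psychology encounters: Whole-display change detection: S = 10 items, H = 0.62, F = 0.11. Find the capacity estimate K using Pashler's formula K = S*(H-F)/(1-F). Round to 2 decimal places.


K = S * (H - F) / (1 - F)
H - F = 0.51
1 - F = 0.89
K = 10 * 0.51 / 0.89
= 5.73


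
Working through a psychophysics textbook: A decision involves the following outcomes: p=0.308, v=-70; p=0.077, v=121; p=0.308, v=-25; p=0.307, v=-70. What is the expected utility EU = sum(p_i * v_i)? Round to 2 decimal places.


EU = sum(p_i * v_i)
0.308 * -70 = -21.56
0.077 * 121 = 9.317
0.308 * -25 = -7.7
0.307 * -70 = -21.49
EU = -21.56 + 9.317 + -7.7 + -21.49
= -41.43


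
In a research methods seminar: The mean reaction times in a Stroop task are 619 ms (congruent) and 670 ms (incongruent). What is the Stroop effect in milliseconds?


Stroop effect = RT(incongruent) - RT(congruent)
= 670 - 619
= 51 ms


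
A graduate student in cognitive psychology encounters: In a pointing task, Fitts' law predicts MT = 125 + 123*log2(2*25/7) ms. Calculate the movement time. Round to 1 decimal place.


MT = 125 + 123 * log2(2*25/7)
2D/W = 7.142857
log2(7.142857) = 2.8365
MT = 125 + 123 * 2.8365
= 473.9 ms


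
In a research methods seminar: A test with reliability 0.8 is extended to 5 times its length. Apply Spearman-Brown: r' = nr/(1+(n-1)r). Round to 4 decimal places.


r_new = n*r / (1 + (n-1)*r)
Numerator = 5 * 0.8 = 4.0
Denominator = 1 + 4 * 0.8 = 4.2
r_new = 4.0 / 4.2
= 0.9524


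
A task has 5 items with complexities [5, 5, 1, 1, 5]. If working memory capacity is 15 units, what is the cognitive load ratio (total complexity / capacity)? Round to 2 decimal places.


Total complexity = 5 + 5 + 1 + 1 + 5 = 17
Load = total / capacity = 17 / 15
= 1.13


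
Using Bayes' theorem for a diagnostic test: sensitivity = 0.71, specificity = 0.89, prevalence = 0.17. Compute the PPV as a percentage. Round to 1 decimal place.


PPV = (sens * prev) / (sens * prev + (1-spec) * (1-prev))
Numerator = 0.71 * 0.17 = 0.1207
P(positive and no disease) = (1 - spec) * (1 - prev) = (1 - 0.89) * (1 - 0.17) = 0.0913
Denominator = 0.1207 + 0.0913 = 0.212
PPV = 0.1207 / 0.212 = 0.56934
As percentage = 56.9


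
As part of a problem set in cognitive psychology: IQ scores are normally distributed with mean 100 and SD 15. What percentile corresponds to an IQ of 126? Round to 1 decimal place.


z = (IQ - mean) / SD
z = (126 - 100) / 15 = 1.7333
Percentile = Phi(1.7333) * 100
Phi(1.7333) = 0.958479
= 95.8


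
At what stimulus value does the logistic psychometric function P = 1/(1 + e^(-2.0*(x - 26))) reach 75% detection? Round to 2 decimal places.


At P = 0.75: 0.75 = 1/(1 + e^(-k*(x-x0)))
Solving: e^(-k*(x-x0)) = 1/3
x = x0 + ln(3)/k
ln(3) = 1.0986
x = 26 + 1.0986/2.0
= 26 + 0.5493
= 26.55


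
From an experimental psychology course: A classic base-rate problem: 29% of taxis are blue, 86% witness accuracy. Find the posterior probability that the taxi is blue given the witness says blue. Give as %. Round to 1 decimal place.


P(blue | says blue) = P(says blue | blue)*P(blue) / [P(says blue | blue)*P(blue) + P(says blue | not blue)*P(not blue)]
Numerator = 0.86 * 0.29 = 0.2494
False identification = 0.14 * 0.71 = 0.0994
P = 0.2494 / (0.2494 + 0.0994)
= 0.2494 / 0.3488
As percentage = 71.5


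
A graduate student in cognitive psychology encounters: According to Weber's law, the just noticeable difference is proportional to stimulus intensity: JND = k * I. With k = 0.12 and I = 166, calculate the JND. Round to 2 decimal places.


JND = k * I
JND = 0.12 * 166
= 19.92


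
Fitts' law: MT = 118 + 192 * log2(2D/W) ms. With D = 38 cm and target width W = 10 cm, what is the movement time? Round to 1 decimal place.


MT = 118 + 192 * log2(2*38/10)
2D/W = 7.6
log2(7.6) = 2.926
MT = 118 + 192 * 2.926
= 679.8 ms


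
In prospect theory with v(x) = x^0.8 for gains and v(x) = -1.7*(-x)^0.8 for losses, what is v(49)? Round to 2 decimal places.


Since x = 49 >= 0, use v(x) = x^0.8
49^0.8 = 22.4987
v(49) = 22.50


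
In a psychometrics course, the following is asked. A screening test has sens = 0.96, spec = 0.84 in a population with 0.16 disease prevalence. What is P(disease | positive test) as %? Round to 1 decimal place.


PPV = (sens * prev) / (sens * prev + (1-spec) * (1-prev))
Numerator = 0.96 * 0.16 = 0.1536
P(positive and no disease) = (1 - spec) * (1 - prev) = (1 - 0.84) * (1 - 0.16) = 0.1344
Denominator = 0.1536 + 0.1344 = 0.288
PPV = 0.1536 / 0.288 = 0.533333
As percentage = 53.3


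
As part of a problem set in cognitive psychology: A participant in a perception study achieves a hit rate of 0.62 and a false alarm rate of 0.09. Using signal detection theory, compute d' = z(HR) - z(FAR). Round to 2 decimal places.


d' = z(HR) - z(FAR)
z(0.62) = 0.3055
z(0.09) = -1.3408
d' = 0.3055 - -1.3408
= 1.65


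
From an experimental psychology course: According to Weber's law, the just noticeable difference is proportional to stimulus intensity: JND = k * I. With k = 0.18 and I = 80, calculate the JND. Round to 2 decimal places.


JND = k * I
JND = 0.18 * 80
= 14.40


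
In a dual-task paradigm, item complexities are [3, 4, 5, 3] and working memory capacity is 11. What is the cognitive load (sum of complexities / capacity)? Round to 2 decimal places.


Total complexity = 3 + 4 + 5 + 3 = 15
Load = total / capacity = 15 / 11
= 1.36


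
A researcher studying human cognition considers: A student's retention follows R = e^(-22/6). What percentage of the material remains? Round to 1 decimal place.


R = e^(-t/S)
-t/S = -22/6 = -3.666667
R = e^(-3.666667) = 0.025562
Percentage = 0.025562 * 100
= 2.6


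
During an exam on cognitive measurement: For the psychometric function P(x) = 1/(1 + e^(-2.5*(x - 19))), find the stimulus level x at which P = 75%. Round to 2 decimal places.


At P = 0.75: 0.75 = 1/(1 + e^(-k*(x-x0)))
Solving: e^(-k*(x-x0)) = 1/3
x = x0 + ln(3)/k
ln(3) = 1.0986
x = 19 + 1.0986/2.5
= 19 + 0.4394
= 19.44


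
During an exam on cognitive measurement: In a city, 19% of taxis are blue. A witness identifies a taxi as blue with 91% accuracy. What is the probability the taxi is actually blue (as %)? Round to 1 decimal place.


P(blue | says blue) = P(says blue | blue)*P(blue) / [P(says blue | blue)*P(blue) + P(says blue | not blue)*P(not blue)]
Numerator = 0.91 * 0.19 = 0.1729
False identification = 0.09 * 0.81 = 0.0729
P = 0.1729 / (0.1729 + 0.0729)
= 0.1729 / 0.2458
As percentage = 70.3


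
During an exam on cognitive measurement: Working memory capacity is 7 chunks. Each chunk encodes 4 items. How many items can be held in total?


Total items = chunks * items_per_chunk
= 7 * 4
= 28


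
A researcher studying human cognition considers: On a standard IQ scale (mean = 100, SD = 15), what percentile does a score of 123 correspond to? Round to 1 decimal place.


z = (IQ - mean) / SD
z = (123 - 100) / 15 = 1.5333
Percentile = Phi(1.5333) * 100
Phi(1.5333) = 0.937399
= 93.7


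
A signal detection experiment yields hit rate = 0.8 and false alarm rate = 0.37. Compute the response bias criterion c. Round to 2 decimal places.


c = -0.5 * (z(HR) + z(FAR))
z(0.8) = 0.8416
z(0.37) = -0.3319
c = -0.5 * (0.8416 + -0.3319)
= -0.5 * 0.5097
= -0.25


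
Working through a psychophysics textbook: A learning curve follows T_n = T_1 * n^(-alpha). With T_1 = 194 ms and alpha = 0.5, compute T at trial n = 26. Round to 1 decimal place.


T_n = 194 * 26^(-0.5)
26^(-0.5) = 0.196116
T_n = 194 * 0.196116
= 38.0 ms


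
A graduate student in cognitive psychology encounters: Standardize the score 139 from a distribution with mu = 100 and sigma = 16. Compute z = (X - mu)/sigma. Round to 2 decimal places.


z = (X - mu) / sigma
= (139 - 100) / 16
= 39 / 16
= 2.44


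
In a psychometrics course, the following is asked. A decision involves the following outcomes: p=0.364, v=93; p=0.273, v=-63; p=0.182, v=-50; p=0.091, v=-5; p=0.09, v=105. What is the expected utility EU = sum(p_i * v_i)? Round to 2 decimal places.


EU = sum(p_i * v_i)
0.364 * 93 = 33.852
0.273 * -63 = -17.199
0.182 * -50 = -9.1
0.091 * -5 = -0.455
0.09 * 105 = 9.45
EU = 33.852 + -17.199 + -9.1 + -0.455 + 9.45
= 16.55


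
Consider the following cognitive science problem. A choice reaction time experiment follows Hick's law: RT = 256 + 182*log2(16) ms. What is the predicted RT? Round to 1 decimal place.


RT = 256 + 182 * log2(16)
log2(16) = 4.0
RT = 256 + 182 * 4.0
= 256 + 728.0
= 984.0 ms


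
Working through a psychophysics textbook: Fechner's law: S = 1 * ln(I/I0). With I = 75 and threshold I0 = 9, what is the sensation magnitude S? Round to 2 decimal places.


S = 1 * ln(75/9)
I/I0 = 8.333333
ln(8.333333) = 2.1203
S = 1 * 2.1203
= 2.12


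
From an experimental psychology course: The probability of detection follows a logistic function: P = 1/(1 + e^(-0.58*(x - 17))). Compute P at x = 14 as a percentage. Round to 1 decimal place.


P(x) = 1/(1 + e^(-0.58*(14 - 17)))
Exponent = -0.58 * -3 = 1.74
e^(1.74) = 5.697343
P = 1/(1 + 5.697343) = 0.149313
Percentage = 14.9


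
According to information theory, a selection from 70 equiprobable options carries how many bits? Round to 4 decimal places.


H = log2(n)
H = log2(70)
= 6.1293


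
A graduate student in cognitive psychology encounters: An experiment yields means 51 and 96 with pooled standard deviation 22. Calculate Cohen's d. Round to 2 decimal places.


Cohen's d = (M1 - M2) / S_pooled
= (51 - 96) / 22
= -45 / 22
= -2.05


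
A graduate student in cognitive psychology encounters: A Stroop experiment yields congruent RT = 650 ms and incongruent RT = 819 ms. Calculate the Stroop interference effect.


Stroop effect = RT(incongruent) - RT(congruent)
= 819 - 650
= 169 ms


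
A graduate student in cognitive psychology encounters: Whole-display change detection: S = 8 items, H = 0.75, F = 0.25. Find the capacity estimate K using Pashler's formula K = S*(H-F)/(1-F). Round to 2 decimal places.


K = S * (H - F) / (1 - F)
H - F = 0.5
1 - F = 0.75
K = 8 * 0.5 / 0.75
= 5.33


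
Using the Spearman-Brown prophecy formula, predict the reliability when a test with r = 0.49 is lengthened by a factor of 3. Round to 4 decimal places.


r_new = n*r / (1 + (n-1)*r)
Numerator = 3 * 0.49 = 1.47
Denominator = 1 + 2 * 0.49 = 1.98
r_new = 1.47 / 1.98
= 0.7424


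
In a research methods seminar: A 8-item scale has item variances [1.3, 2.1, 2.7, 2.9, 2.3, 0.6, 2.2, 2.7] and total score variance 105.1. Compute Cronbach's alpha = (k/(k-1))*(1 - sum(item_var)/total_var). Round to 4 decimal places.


alpha = (k/(k-1)) * (1 - sum(s_i^2)/s_total^2)
sum(item variances) = 16.8
k/(k-1) = 8/7 = 1.142857
1 - 16.8/105.1 = 1 - 0.159848 = 0.840152
alpha = 1.142857 * 0.840152
= 0.9602


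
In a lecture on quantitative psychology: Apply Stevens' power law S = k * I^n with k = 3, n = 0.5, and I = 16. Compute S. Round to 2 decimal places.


S = 3 * 16^0.5
16^0.5 = 4.0
S = 3 * 4.0
= 12.00


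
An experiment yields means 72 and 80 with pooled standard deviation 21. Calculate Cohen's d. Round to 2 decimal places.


Cohen's d = (M1 - M2) / S_pooled
= (72 - 80) / 21
= -8 / 21
= -0.38


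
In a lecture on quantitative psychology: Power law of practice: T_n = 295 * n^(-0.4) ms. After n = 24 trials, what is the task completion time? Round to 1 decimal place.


T_n = 295 * 24^(-0.4)
24^(-0.4) = 0.280489
T_n = 295 * 0.280489
= 82.7 ms


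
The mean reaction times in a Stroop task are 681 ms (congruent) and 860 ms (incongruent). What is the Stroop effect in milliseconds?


Stroop effect = RT(incongruent) - RT(congruent)
= 860 - 681
= 179 ms


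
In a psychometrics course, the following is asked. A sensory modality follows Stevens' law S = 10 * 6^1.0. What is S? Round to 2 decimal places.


S = 10 * 6^1.0
6^1.0 = 6.0
S = 10 * 6.0
= 60.00


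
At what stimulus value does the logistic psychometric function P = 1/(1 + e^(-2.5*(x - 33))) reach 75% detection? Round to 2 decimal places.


At P = 0.75: 0.75 = 1/(1 + e^(-k*(x-x0)))
Solving: e^(-k*(x-x0)) = 1/3
x = x0 + ln(3)/k
ln(3) = 1.0986
x = 33 + 1.0986/2.5
= 33 + 0.4394
= 33.44


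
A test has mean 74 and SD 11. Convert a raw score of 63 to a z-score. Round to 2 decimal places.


z = (X - mu) / sigma
= (63 - 74) / 11
= -11 / 11
= -1.00


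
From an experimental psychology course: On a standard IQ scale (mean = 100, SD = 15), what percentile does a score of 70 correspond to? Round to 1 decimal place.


z = (IQ - mean) / SD
z = (70 - 100) / 15 = -2.0
Percentile = Phi(-2.0) * 100
Phi(-2.0) = 0.02275
= 2.3


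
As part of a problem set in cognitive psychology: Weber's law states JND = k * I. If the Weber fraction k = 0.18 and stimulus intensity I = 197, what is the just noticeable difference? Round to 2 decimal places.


JND = k * I
JND = 0.18 * 197
= 35.46


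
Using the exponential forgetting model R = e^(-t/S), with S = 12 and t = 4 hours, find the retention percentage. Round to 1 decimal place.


R = e^(-t/S)
-t/S = -4/12 = -0.333333
R = e^(-0.333333) = 0.716532
Percentage = 0.716532 * 100
= 71.7


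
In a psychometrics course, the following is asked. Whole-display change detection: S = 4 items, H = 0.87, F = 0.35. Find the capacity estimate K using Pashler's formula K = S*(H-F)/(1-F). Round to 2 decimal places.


K = S * (H - F) / (1 - F)
H - F = 0.52
1 - F = 0.65
K = 4 * 0.52 / 0.65
= 3.20


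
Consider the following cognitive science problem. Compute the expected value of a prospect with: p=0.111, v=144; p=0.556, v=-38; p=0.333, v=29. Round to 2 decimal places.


EU = sum(p_i * v_i)
0.111 * 144 = 15.984
0.556 * -38 = -21.128
0.333 * 29 = 9.657
EU = 15.984 + -21.128 + 9.657
= 4.51


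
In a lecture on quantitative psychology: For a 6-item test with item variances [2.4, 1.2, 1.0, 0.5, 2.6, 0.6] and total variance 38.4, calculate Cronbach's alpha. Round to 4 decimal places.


alpha = (k/(k-1)) * (1 - sum(s_i^2)/s_total^2)
sum(item variances) = 8.3
k/(k-1) = 6/5 = 1.2
1 - 8.3/38.4 = 1 - 0.216146 = 0.783854
alpha = 1.2 * 0.783854
= 0.9406


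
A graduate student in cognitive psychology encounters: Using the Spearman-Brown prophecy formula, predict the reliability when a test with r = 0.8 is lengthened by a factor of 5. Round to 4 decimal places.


r_new = n*r / (1 + (n-1)*r)
Numerator = 5 * 0.8 = 4.0
Denominator = 1 + 4 * 0.8 = 4.2
r_new = 4.0 / 4.2
= 0.9524


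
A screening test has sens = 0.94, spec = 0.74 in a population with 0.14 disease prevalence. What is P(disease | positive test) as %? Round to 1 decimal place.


PPV = (sens * prev) / (sens * prev + (1-spec) * (1-prev))
Numerator = 0.94 * 0.14 = 0.1316
P(positive and no disease) = (1 - spec) * (1 - prev) = (1 - 0.74) * (1 - 0.14) = 0.2236
Denominator = 0.1316 + 0.2236 = 0.3552
PPV = 0.1316 / 0.3552 = 0.370495
As percentage = 37.0


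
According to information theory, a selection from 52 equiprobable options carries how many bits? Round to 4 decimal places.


H = log2(n)
H = log2(52)
= 5.7004


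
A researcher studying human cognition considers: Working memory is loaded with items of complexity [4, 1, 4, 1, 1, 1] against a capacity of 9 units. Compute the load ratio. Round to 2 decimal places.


Total complexity = 4 + 1 + 4 + 1 + 1 + 1 = 12
Load = total / capacity = 12 / 9
= 1.33


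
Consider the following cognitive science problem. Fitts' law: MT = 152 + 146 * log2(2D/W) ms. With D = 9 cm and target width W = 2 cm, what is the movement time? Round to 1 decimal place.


MT = 152 + 146 * log2(2*9/2)
2D/W = 9.0
log2(9.0) = 3.1699
MT = 152 + 146 * 3.1699
= 614.8 ms
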